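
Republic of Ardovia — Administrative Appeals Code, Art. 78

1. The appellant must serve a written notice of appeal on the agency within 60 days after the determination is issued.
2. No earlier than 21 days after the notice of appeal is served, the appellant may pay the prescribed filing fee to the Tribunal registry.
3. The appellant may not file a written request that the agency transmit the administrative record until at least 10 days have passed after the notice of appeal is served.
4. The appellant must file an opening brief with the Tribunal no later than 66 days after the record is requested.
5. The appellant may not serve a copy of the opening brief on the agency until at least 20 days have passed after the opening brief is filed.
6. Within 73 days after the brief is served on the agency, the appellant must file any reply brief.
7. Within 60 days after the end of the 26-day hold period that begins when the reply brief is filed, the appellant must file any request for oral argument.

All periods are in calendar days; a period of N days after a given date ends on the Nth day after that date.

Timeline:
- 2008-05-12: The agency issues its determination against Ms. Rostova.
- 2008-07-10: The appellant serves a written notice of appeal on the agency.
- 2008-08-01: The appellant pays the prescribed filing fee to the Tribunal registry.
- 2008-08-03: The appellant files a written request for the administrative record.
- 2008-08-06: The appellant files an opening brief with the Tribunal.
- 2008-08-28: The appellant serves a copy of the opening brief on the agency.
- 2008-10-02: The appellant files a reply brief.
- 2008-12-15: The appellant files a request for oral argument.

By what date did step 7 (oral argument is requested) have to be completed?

The reply brief is filed on 2008-10-02; the 26-day hold period therefore ends 2008-10-28, and step 7 runs from that date. 60 days after 2008-10-28 is 2008-12-27.

2008-12-27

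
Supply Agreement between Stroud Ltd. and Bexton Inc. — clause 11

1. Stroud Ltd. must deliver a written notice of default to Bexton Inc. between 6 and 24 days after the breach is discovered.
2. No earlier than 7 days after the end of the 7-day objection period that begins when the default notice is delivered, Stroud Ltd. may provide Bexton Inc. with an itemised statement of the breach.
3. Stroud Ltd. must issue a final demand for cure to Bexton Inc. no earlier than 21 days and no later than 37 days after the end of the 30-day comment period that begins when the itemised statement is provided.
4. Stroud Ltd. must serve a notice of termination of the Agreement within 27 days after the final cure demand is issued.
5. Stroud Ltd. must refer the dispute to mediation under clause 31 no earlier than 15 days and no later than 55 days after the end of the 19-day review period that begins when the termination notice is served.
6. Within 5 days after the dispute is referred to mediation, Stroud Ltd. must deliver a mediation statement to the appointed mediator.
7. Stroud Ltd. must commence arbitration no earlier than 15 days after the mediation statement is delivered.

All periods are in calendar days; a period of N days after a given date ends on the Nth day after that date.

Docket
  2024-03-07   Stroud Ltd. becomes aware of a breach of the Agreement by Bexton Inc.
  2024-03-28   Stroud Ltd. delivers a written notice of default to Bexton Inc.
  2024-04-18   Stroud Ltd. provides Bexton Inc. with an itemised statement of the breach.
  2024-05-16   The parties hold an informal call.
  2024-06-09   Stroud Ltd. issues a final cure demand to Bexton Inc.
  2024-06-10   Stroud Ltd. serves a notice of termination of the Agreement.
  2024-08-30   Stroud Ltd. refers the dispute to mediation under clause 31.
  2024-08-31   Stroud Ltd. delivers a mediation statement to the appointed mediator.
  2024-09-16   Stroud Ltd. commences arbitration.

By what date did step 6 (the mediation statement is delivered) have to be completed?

2024-09-04

Step 6 runs from 2024-08-30, when the dispute is referred to mediation. 5 days after 2024-08-30 is 2024-09-04.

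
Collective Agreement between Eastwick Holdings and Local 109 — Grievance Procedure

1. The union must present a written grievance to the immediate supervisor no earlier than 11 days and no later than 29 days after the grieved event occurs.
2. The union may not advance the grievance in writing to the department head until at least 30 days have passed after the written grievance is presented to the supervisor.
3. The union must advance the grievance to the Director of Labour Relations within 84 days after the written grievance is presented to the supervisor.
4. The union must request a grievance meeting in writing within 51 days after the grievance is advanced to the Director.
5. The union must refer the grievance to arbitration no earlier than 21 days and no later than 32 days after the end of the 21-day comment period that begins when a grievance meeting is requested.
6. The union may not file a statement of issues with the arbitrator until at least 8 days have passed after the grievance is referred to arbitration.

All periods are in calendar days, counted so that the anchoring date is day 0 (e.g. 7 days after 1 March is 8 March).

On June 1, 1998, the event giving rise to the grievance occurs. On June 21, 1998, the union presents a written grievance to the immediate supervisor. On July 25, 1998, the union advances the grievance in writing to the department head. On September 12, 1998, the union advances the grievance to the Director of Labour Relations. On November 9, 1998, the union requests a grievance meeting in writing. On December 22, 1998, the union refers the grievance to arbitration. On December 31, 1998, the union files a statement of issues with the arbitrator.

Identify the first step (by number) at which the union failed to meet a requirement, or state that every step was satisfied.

Step 1: the window is 11–29 days after June 1, 1998 (when the grieved event occurs), so June 12, 1998 through June 30, 1998; done June 21, 1998, which is between those dates.
Step 2: the earliest permitted date is 30 days after June 21, 1998 (when the written grievance is presented to the supervisor), i.e. July 21, 1998; done July 25, 1998, after the minimum wait.
Step 3: 84 days after June 21, 1998 (when the written grievance is presented to the supervisor) is September 13, 1998; completed September 12, 1998, before the deadline.
Step 4: 51 days after September 12, 1998 (when the grievance is advanced to the Director) is November 2, 1998; November 9, 1998 misses that deadline by 7 days.
Later steps need not be reached.

Step 4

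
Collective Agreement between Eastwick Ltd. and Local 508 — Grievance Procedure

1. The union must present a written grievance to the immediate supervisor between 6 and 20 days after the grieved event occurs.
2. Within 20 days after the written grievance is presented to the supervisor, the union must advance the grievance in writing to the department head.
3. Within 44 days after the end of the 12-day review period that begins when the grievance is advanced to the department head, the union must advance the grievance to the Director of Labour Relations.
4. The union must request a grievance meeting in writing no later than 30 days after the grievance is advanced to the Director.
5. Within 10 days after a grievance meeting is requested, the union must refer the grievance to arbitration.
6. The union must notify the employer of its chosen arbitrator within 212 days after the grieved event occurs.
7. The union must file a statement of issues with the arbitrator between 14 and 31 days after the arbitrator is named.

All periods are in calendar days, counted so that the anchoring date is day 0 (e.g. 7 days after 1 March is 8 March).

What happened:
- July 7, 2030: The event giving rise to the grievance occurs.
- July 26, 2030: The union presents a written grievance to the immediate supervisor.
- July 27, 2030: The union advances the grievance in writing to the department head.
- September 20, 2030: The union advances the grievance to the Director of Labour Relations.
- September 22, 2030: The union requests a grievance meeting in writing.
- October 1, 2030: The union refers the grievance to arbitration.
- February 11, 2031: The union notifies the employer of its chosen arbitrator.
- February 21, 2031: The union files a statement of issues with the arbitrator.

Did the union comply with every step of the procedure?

(1) the permitted window runs from July 7, 2030 + 6 = July 13, 2030 to July 7, 2030 + 20 = July 27, 2030; done July 26, 2030, which is between those dates.
(2) due by July 26, 2030 + 20 days = August 15, 2030; done July 27, 2030 — timely.
(3) due by August 8, 2030 + 44 days = September 21, 2030; done September 20, 2030 — timely.
(4) due by September 20, 2030 + 30 days = October 20, 2030; September 22, 2030 is within that limit.
(5) due by September 22, 2030 + 10 days = October 2, 2030; done October 1, 2030 — timely.
(6) due by July 7, 2030 + 212 days = February 4, 2031; February 11, 2031 misses that deadline by 7 days.
The analysis stops there.

No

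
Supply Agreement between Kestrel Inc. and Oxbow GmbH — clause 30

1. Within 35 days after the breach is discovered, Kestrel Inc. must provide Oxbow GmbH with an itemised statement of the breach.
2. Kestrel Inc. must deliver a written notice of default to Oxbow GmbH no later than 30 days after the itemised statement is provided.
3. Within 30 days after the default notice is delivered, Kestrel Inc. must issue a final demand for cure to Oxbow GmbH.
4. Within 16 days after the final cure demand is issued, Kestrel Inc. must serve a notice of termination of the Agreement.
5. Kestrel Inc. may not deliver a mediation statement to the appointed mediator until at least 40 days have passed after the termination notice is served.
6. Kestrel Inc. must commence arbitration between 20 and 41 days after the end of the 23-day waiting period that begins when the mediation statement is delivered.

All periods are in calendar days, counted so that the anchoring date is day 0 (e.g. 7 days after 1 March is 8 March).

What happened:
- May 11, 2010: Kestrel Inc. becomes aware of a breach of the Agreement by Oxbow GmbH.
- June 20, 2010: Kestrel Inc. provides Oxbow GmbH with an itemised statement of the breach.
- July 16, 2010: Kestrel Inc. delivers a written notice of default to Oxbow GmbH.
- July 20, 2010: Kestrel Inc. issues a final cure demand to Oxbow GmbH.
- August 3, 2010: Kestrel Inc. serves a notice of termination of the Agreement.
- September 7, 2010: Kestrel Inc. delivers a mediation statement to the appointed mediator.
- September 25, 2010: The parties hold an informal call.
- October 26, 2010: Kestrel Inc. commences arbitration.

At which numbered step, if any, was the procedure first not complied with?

Step 1: 35 days after May 11, 2010 (when the breach is discovered) is June 15, 2010; done June 20, 2010 — 5 days late.
That is the first point of non-compliance.

Step 1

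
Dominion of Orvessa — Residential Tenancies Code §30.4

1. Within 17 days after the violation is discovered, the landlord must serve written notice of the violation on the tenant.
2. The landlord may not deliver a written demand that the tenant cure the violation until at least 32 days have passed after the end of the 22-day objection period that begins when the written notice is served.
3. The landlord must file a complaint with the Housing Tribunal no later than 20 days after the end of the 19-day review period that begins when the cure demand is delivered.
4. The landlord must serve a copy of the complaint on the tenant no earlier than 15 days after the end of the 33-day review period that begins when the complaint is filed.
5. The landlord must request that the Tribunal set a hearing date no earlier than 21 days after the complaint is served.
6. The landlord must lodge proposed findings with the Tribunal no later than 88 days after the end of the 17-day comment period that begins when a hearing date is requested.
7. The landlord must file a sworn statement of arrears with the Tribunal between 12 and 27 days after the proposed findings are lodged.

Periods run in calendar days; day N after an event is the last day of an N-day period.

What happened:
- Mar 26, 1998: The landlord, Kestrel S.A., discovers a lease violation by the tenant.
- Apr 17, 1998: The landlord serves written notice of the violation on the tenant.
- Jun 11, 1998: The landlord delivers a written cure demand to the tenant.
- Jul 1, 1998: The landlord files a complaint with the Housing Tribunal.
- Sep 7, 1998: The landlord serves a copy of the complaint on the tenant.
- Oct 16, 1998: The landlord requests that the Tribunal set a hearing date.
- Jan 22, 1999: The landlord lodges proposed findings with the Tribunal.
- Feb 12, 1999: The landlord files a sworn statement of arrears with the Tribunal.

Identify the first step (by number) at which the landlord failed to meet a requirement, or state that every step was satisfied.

Step 1: 17 days after Mar 26, 1998 (when the violation is discovered) is Apr 12, 1998; not done until Apr 17, 1998, 5 days after the deadline.

Step 1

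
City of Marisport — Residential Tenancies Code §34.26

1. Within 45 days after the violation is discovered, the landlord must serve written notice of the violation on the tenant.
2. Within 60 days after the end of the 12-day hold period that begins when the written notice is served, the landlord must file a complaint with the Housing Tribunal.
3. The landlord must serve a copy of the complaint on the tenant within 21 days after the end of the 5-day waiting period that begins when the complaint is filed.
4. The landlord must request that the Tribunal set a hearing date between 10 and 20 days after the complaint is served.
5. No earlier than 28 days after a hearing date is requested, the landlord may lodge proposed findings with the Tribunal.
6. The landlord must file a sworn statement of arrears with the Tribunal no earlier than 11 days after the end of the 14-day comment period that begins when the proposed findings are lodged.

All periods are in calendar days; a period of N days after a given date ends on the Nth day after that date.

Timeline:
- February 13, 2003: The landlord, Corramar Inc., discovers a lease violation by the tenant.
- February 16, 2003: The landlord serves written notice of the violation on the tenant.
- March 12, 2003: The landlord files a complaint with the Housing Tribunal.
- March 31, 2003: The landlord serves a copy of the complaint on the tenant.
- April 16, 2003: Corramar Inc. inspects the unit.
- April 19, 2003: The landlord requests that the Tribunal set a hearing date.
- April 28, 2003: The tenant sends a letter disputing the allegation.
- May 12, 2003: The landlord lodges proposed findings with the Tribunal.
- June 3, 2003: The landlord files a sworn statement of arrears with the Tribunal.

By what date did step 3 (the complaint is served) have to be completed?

The complaint is filed on March 12, 2003; the 5-day waiting period therefore ends March 17, 2003, and step 3 runs from that date. 21 days after March 17, 2003 is April 7, 2003.

April 7, 2003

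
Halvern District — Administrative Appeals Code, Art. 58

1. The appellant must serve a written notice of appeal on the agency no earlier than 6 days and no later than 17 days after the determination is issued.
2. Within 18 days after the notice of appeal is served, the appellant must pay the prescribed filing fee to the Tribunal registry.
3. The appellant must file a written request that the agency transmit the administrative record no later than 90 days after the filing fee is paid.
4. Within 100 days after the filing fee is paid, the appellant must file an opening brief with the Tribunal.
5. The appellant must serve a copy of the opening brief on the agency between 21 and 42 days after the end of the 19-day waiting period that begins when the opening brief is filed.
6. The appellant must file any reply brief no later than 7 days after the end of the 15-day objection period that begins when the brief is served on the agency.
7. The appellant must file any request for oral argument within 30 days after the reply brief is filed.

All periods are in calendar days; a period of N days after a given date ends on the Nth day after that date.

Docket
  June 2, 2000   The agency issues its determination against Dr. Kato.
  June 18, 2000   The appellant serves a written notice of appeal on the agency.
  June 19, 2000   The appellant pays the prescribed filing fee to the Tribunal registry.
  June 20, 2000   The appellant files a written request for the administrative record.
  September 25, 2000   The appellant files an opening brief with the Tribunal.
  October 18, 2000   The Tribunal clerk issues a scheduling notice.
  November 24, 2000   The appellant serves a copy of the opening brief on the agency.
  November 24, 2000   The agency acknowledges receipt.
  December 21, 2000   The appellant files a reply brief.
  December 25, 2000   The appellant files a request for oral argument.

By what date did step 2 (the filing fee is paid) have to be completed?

Step 2 runs from June 18, 2000, when the notice of appeal is served. 18 days after June 18, 2000 is July 6, 2000.

July 6, 2000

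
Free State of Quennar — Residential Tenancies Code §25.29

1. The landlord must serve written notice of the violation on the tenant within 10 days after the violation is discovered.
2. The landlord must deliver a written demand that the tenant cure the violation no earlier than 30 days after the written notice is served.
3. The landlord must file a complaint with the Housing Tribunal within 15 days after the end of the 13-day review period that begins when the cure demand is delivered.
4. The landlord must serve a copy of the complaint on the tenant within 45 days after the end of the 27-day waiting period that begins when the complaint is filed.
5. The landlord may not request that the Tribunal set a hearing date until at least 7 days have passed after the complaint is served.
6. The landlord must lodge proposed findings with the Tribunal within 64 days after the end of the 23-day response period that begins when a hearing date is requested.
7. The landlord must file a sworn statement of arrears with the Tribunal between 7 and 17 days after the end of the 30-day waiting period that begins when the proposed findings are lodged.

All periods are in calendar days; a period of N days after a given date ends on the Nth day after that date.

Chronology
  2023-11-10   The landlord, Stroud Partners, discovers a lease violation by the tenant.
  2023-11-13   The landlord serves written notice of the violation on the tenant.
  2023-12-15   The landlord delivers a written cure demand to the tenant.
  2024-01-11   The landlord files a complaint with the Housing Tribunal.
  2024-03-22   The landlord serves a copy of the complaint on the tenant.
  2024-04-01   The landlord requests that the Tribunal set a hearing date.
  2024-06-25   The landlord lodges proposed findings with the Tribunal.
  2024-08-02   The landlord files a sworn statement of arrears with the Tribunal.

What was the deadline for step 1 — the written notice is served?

Step 1 runs from 2023-11-10, when the violation is discovered. 10 days after 2023-11-10 is 2023-11-20.

2023-11-20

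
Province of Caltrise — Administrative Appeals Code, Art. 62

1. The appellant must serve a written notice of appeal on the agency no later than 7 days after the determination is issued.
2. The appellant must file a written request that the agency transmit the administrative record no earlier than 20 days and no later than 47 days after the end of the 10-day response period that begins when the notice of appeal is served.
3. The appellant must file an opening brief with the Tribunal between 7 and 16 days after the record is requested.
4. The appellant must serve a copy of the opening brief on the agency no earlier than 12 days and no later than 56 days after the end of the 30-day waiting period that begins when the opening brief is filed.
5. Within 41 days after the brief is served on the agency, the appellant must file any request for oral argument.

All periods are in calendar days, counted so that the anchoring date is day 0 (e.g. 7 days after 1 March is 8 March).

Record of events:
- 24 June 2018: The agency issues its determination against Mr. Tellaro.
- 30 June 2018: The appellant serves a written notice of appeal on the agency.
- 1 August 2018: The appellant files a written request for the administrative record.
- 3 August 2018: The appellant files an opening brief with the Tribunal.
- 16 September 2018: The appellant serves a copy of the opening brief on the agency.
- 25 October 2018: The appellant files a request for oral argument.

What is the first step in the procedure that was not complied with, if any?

Step 3

(1) due by 24 June 2018 + 7 days = 1 July 2018; done 30 June 2018 — timely.
(2) the permitted window runs from 10 July 2018 + 20 = 30 July 2018 to 10 July 2018 + 47 = 26 August 2018; done 1 August 2018 — within the window.
(3) the permitted window runs from 1 August 2018 + 7 = 8 August 2018 to 1 August 2018 + 16 = 17 August 2018; done 3 August 2018 — 5 days before the window opened.
That is the first point of non-compliance.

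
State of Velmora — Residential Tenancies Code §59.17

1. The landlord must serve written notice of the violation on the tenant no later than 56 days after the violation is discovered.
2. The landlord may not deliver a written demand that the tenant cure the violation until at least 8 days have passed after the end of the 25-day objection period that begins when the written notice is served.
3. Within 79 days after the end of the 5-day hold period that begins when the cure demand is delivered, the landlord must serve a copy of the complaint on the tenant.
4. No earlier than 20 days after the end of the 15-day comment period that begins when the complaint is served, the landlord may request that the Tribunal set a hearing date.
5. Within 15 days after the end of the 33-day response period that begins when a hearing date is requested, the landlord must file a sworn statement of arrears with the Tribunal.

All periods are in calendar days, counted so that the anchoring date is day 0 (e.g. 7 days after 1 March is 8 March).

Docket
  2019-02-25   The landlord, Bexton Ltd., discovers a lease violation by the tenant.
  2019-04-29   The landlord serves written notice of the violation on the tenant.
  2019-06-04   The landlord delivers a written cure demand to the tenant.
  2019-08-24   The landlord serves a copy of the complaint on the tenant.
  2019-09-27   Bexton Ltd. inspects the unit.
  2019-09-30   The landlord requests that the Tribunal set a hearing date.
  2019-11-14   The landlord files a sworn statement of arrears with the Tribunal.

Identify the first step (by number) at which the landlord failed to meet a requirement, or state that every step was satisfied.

Step 1

Step 1 — counting 56 days from 2019-02-25 (when the violation is discovered) gives a deadline of 2019-04-22; done 2019-04-29 — 7 days late.
No need to go further; step 1 was not satisfied.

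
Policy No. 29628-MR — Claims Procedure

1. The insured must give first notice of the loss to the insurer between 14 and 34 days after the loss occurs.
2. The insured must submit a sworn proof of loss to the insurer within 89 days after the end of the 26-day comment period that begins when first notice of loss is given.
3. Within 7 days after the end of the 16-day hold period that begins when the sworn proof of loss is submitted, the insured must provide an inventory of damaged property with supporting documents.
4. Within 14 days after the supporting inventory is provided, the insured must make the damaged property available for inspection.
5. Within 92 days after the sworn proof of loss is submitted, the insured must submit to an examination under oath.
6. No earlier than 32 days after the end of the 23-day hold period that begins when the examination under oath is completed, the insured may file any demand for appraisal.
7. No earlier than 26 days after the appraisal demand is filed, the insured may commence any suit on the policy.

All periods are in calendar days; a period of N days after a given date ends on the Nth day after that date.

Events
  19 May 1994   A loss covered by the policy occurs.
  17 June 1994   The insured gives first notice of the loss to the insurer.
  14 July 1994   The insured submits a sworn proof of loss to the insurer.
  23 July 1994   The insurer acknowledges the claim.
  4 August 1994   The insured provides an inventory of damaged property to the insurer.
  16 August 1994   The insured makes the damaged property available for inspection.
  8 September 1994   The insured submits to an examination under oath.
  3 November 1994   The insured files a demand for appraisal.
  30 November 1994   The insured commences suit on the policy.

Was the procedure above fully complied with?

(1) the permitted window runs from 19 May 1994 + 14 = 2 June 1994 to 19 May 1994 + 34 = 22 June 1994; done 17 June 1994 — within the window.
(2) due by 13 July 1994 + 89 days = 10 October 1994; 14 July 1994 is within that limit.
(3) due by 30 July 1994 + 7 days = 6 August 1994; done 4 August 1994 — timely.
(4) due by 4 August 1994 + 14 days = 18 August 1994; completed 16 August 1994, before the deadline.
(5) due by 14 July 1994 + 92 days = 14 October 1994; done 8 September 1994 — timely.
(6) permitted from 1 October 1994 + 32 days = 2 November 1994 onward; 3 November 1994 is on or after that date.
(7) permitted from 3 November 1994 + 26 days = 29 November 1994 onward; 30 November 1994 is on or after that date.

Yes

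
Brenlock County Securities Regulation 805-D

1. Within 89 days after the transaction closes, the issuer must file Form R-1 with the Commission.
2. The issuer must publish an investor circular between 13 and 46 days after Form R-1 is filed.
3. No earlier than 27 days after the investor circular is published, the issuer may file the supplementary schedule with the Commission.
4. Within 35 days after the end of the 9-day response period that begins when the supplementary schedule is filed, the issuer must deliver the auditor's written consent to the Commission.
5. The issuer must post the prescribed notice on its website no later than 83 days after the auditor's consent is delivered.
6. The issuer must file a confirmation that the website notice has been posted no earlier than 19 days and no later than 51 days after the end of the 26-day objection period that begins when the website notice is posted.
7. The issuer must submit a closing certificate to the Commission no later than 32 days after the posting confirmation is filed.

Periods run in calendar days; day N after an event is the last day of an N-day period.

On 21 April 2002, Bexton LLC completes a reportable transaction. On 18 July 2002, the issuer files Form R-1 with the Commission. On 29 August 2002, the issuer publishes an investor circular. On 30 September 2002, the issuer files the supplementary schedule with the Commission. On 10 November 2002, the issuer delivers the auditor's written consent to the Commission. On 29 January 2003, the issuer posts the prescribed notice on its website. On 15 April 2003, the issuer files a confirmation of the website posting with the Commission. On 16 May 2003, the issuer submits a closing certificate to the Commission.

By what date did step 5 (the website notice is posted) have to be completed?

Step 5 runs from 10 November 2002, when the auditor's consent is delivered. 83 days after 10 November 2002 is 1 February 2003.

1 February 2003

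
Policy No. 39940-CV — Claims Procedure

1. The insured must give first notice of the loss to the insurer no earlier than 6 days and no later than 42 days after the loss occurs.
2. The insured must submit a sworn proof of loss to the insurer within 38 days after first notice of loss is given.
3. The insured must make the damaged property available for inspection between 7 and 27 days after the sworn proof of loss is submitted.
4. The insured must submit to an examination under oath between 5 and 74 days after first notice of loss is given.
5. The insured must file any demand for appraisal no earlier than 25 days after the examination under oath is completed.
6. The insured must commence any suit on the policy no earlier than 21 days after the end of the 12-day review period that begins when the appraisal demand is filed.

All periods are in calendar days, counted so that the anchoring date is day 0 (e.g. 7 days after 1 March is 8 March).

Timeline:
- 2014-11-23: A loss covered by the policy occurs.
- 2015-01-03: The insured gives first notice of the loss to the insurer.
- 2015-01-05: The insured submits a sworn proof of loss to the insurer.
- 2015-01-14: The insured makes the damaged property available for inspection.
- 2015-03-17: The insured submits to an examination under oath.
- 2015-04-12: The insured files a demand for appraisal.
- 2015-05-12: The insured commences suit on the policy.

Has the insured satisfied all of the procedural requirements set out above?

No

Step 1 — 6 and 42 days from 2014-11-23 (when the loss occurs) are 2014-11-29 and 2015-01-04 respectively; done 2015-01-03 — within the window.
Step 2 — counting 38 days from 2015-01-03 (when first notice of loss is given) gives a deadline of 2015-02-10; done 2015-01-05 — timely.
Step 3 — 7 and 27 days from 2015-01-05 (when the sworn proof of loss is submitted) are 2015-01-12 and 2015-02-01 respectively; done 2015-01-14 — within the window.
Step 4 — 5 and 74 days from 2015-01-03 (when first notice of loss is given) are 2015-01-08 and 2015-03-18 respectively; done 2015-03-17, which is between those dates.
Step 5 — must wait 25 days from 2015-03-17 (when the examination under oath is completed), so not before 2015-04-11; done 2015-04-12 — permitted.
Step 6 — must wait 21 days from 2015-04-24 (end of the 12-day review period, which began when the appraisal demand is filed on 2015-04-12), so not before 2015-05-15; 2015-05-12 is 3 days before the earliest permitted date.
The analysis stops there.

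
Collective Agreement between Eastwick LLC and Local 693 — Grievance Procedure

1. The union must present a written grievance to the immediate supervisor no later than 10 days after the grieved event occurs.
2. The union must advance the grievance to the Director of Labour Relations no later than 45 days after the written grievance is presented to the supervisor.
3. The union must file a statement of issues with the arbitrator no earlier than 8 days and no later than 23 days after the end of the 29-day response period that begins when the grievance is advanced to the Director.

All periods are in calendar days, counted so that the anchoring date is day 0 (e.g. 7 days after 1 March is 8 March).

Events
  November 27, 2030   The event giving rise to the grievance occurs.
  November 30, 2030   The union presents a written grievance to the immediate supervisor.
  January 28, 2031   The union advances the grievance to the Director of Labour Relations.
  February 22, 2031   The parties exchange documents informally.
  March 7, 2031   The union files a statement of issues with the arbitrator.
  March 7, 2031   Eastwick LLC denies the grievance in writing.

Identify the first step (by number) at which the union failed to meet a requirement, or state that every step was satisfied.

Step 2

Step 1 — counting 10 days from November 27, 2030 (when the grieved event occurs) gives a deadline of December 7, 2030; done November 30, 2030 — timely.
Step 2 — counting 45 days from November 30, 2030 (when the written grievance is presented to the supervisor) gives a deadline of January 14, 2031; January 28, 2031 misses that deadline by 14 days.
The procedure was therefore not followed at step 2.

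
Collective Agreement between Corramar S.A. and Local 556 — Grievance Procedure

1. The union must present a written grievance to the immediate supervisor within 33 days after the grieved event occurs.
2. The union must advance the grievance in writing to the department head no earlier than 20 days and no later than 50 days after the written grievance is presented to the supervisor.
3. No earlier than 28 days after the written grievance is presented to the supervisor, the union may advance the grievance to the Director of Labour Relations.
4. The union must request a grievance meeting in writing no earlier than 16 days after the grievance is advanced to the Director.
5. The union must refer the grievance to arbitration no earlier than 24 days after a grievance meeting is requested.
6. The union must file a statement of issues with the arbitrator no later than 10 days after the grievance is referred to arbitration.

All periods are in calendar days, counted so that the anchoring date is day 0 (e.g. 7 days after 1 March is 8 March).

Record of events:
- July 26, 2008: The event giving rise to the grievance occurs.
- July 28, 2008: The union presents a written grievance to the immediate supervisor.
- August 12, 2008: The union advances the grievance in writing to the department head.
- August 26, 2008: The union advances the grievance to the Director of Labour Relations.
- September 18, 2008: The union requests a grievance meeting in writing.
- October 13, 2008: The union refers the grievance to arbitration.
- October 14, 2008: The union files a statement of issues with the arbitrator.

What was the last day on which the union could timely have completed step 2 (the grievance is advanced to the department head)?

September 16, 2008

Step 2 runs from July 28, 2008, when the written grievance is presented to the supervisor. The window is 20–50 days after July 28, 2008; it closes on September 16, 2008.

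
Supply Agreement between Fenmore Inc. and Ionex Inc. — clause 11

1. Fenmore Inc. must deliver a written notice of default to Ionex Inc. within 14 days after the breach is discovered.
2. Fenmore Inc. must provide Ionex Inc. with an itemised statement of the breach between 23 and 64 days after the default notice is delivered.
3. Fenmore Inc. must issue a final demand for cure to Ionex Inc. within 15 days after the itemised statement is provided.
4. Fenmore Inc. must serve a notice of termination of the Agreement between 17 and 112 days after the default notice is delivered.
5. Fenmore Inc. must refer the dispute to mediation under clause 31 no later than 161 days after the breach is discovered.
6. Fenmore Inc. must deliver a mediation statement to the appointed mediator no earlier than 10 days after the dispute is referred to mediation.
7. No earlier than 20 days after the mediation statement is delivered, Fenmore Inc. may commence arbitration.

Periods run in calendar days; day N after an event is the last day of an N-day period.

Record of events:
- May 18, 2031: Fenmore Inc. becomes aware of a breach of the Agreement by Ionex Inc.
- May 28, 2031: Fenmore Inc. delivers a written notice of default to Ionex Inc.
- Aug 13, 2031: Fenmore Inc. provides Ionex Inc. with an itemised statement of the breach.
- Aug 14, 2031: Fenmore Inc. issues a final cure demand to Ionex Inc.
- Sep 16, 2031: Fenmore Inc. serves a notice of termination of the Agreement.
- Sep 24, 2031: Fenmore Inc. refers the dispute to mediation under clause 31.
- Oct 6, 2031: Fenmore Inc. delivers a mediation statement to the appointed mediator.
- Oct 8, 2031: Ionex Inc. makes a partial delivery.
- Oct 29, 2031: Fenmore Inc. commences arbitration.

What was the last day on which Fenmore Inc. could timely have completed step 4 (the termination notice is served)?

Sep 17, 2031

Step 4 runs from May 28, 2031, when the default notice is delivered. The window is 17–112 days after May 28, 2031; it closes on Sep 17, 2031.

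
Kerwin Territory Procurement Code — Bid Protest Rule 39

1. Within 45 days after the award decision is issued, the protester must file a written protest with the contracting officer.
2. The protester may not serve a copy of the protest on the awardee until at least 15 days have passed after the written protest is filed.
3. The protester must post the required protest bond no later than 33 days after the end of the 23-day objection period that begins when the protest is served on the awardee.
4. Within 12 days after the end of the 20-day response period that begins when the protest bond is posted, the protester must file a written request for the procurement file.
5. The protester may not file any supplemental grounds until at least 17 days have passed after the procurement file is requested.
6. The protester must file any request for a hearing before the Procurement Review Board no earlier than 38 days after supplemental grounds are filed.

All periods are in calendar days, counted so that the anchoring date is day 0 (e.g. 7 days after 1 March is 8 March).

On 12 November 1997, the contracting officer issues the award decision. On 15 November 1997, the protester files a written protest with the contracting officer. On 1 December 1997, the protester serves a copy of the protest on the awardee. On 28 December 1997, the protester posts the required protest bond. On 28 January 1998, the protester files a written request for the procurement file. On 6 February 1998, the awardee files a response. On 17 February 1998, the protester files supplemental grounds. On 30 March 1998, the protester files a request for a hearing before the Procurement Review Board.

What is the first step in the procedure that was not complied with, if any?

None — every step was satisfied

Step 1: 45 days after 12 November 1997 (when the award decision is issued) is 27 December 1997; 15 November 1997 is within that limit.
Step 2: the earliest permitted date is 15 days after 15 November 1997 (when the written protest is filed), i.e. 30 November 1997; done 1 December 1997, after the minimum wait.
Step 3: 33 days after 24 December 1997 (end of the 23-day objection period, which began when the protest is served on the awardee on 1 December 1997) is 26 January 1998; 28 December 1997 is within that limit.
Step 4: 12 days after 17 January 1998 (end of the 20-day response period, which began when the protest bond is posted on 28 December 1997) is 29 January 1998; completed 28 January 1998, before the deadline.
Step 5: the earliest permitted date is 17 days after 28 January 1998 (when the procurement file is requested), i.e. 14 February 1998; done 17 February 1998 — permitted.
Step 6: the earliest permitted date is 38 days after 17 February 1998 (when supplemental grounds are filed), i.e. 27 March 1998; done 30 March 1998 — permitted.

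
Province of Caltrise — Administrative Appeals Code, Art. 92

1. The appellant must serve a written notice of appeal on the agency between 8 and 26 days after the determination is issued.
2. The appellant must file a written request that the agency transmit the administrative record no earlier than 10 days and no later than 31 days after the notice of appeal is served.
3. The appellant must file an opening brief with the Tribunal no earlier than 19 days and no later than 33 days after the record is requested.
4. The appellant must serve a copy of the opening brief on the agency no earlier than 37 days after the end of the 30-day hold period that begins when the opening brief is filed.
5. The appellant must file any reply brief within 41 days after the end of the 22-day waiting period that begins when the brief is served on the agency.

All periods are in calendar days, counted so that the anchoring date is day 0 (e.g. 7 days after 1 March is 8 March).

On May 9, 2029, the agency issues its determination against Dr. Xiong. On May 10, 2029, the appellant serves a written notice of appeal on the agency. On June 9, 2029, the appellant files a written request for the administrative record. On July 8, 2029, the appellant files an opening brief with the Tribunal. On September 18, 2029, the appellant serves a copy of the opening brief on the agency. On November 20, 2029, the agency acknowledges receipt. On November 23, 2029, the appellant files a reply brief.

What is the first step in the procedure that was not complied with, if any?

Step 1 — 8 and 26 days from May 9, 2029 (when the determination is issued) are May 17, 2029 and June 4, 2029 respectively; May 10, 2029 is 7 days too early.
That is the first point of non-compliance.

Step 1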